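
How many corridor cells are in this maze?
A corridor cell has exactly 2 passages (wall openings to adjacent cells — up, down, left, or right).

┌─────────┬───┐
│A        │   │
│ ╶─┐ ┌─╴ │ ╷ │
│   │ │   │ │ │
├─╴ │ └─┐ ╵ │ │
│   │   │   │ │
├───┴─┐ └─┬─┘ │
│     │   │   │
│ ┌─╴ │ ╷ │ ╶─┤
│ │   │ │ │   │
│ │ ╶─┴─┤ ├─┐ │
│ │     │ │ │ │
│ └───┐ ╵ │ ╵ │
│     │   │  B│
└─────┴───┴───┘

Counting cells with exactly 2 passages:
Total corridor cells: 41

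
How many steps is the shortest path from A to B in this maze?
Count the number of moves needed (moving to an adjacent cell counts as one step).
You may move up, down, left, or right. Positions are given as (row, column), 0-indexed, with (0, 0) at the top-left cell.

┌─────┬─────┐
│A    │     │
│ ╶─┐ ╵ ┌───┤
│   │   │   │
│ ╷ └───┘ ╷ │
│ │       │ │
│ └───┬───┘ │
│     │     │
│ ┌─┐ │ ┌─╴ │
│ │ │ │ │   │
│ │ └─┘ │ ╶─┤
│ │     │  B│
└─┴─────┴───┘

Using BFS to find shortest path:
Start: (0, 0), End: (5, 5)
Path found:
(0,0) → (1,0) → (1,1) → (2,1) → (2,2) → (2,3) → (2,4) → (1,4) → (1,5) → (2,5) → (3,5) → (4,5) → (4,4) → (5,4) → (5,5)
Number of steps: 14

Solution:

┌─────┬─────┐
│A    │     │
│ ╶─┐ ╵ ┌───┤
│↳ ↓│   │↱ ↓│
│ ╷ └───┘ ╷ │
│ │↳ → → ↑│↓│
│ └───┬───┘ │
│     │    ↓│
│ ┌─┐ │ ┌─╴ │
│ │ │ │ │↓ ↲│
│ │ └─┘ │ ╶─┤
│ │     │↳ B│
└─┴─────┴───┘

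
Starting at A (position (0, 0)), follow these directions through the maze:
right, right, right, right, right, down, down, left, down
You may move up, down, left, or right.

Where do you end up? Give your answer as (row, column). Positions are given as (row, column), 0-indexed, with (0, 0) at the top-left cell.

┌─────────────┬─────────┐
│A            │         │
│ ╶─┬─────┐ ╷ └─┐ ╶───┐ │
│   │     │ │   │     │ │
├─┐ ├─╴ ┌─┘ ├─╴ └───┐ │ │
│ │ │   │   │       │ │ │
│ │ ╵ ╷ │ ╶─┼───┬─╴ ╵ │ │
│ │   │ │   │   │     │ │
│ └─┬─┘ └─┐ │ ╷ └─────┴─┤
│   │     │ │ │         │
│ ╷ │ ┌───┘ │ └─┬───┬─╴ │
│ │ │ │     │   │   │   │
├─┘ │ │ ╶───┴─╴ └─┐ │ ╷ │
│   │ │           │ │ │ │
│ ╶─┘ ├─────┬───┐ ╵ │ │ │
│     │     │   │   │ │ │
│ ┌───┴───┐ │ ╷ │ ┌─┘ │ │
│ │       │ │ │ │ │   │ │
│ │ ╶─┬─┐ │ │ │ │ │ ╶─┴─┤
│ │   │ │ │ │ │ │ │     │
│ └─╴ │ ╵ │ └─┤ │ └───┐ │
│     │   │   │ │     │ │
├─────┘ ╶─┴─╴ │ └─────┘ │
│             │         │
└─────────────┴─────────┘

Following directions step by step:
Start: (0, 0)
  right: (0, 0) → (0, 1)
  right: (0, 1) → (0, 2)
  right: (0, 2) → (0, 3)
  right: (0, 3) → (0, 4)
  right: (0, 4) → (0, 5)
  down: (0, 5) → (1, 5)
  down: (1, 5) → (2, 5)
  left: (2, 5) → (2, 4)
  down: (2, 4) → (3, 4)
Final position: (3, 4)

Path taken:

┌─────────────┬─────────┐
│A → → → → ↓  │         │
│ ╶─┬─────┐ ╷ └─┐ ╶───┐ │
│   │     │↓│   │     │ │
├─┐ ├─╴ ┌─┘ ├─╴ └───┐ │ │
│ │ │   │↓ ↲│       │ │ │
│ │ ╵ ╷ │ ╶─┼───┬─╴ ╵ │ │
│ │   │ │B  │   │     │ │
│ └─┬─┘ └─┐ │ ╷ └─────┴─┤
│   │     │ │ │         │
│ ╷ │ ┌───┘ │ └─┬───┬─╴ │
│ │ │ │     │   │   │   │
├─┘ │ │ ╶───┴─╴ └─┐ │ ╷ │
│   │ │           │ │ │ │
│ ╶─┘ ├─────┬───┐ ╵ │ │ │
│     │     │   │   │ │ │
│ ┌───┴───┐ │ ╷ │ ┌─┘ │ │
│ │       │ │ │ │ │   │ │
│ │ ╶─┬─┐ │ │ │ │ │ ╶─┴─┤
│ │   │ │ │ │ │ │ │     │
│ └─╴ │ ╵ │ └─┤ │ └───┐ │
│     │   │   │ │     │ │
├─────┘ ╶─┴─╴ │ └─────┘ │
│             │         │
└─────────────┴─────────┘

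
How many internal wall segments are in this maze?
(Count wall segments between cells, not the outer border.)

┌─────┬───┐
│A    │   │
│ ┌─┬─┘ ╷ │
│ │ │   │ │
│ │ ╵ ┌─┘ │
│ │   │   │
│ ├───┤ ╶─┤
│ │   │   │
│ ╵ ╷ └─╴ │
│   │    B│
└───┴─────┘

Counting internal wall segments:
Total internal walls: 16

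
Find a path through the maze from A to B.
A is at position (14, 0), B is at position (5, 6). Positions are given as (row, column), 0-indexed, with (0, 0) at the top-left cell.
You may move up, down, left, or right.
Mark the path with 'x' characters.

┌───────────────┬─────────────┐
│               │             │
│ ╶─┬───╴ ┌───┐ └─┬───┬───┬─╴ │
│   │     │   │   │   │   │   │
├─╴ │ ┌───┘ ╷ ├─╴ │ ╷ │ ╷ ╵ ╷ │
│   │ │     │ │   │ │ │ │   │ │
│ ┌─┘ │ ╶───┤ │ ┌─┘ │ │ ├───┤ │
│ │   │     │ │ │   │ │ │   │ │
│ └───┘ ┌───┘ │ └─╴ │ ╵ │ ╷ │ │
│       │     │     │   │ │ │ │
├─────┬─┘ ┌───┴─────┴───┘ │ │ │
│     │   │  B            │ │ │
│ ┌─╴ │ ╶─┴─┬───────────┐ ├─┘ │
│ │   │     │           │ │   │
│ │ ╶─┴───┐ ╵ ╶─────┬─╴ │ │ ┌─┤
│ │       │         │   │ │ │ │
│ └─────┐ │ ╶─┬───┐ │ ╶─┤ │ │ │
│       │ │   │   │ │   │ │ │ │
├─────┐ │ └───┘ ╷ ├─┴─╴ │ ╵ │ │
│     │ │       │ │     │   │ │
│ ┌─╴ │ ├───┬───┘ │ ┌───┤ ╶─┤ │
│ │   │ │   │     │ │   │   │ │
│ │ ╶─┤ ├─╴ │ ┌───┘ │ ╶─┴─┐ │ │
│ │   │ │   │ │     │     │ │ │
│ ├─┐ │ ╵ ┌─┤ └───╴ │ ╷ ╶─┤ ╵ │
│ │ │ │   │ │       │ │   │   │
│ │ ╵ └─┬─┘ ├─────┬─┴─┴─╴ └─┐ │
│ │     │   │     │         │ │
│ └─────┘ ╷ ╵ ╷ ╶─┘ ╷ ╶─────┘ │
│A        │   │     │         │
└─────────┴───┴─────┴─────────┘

Finding the shortest path from (14, 0) to (5, 6):
Path length: 37 steps
Directions: right → right → right → right → up → right → down → right → up → right → down → right → right → up → right → down → right → right → right → right → up → up → left → up → up → left → up → up → up → up → up → left → left → left → left → left → left

Solution:

┌───────────────┬─────────────┐
│               │             │
│ ╶─┬───╴ ┌───┐ └─┬───┬───┬─╴ │
│   │     │   │   │   │   │   │
├─╴ │ ┌───┘ ╷ ├─╴ │ ╷ │ ╷ ╵ ╷ │
│   │ │     │ │   │ │ │ │   │ │
│ ┌─┘ │ ╶───┤ │ ┌─┘ │ │ ├───┤ │
│ │   │     │ │ │   │ │ │   │ │
│ └───┘ ┌───┘ │ └─╴ │ ╵ │ ╷ │ │
│       │     │     │   │ │ │ │
├─────┬─┘ ┌───┴─────┴───┘ │ │ │
│     │   │  B x x x x x x│ │ │
│ ┌─╴ │ ╶─┴─┬───────────┐ ├─┘ │
│ │   │     │           │x│   │
│ │ ╶─┴───┐ ╵ ╶─────┬─╴ │ │ ┌─┤
│ │       │         │   │x│ │ │
│ └─────┐ │ ╶─┬───┐ │ ╶─┤ │ │ │
│       │ │   │   │ │   │x│ │ │
├─────┐ │ └───┘ ╷ ├─┴─╴ │ ╵ │ │
│     │ │       │ │     │x  │ │
│ ┌─╴ │ ├───┬───┘ │ ┌───┤ ╶─┤ │
│ │   │ │   │     │ │   │x x│ │
│ │ ╶─┤ ├─╴ │ ┌───┘ │ ╶─┴─┐ │ │
│ │   │ │   │ │     │     │x│ │
│ ├─┐ │ ╵ ┌─┤ └───╴ │ ╷ ╶─┤ ╵ │
│ │ │ │   │ │       │ │   │x x│
│ │ ╵ └─┬─┘ ├─────┬─┴─┴─╴ └─┐ │
│ │     │x x│x x  │x x      │x│
│ └─────┘ ╷ ╵ ╷ ╶─┘ ╷ ╶─────┘ │
│A x x x x│x x│x x x│x x x x x│
└─────────┴───┴─────┴─────────┘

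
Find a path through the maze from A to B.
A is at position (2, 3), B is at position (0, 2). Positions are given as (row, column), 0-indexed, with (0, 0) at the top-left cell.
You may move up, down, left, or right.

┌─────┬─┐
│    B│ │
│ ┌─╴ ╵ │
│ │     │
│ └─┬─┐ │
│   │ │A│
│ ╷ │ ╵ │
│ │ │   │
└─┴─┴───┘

Finding the shortest path from (2, 3) to (0, 2):
Path length: 3 steps
Directions: up → left → up

Solution:

┌─────┬─┐
│    B│ │
│ ┌─╴ ╵ │
│ │  ↑ ↰│
│ └─┬─┐ │
│   │ │A│
│ ╷ │ ╵ │
│ │ │   │
└─┴─┴───┘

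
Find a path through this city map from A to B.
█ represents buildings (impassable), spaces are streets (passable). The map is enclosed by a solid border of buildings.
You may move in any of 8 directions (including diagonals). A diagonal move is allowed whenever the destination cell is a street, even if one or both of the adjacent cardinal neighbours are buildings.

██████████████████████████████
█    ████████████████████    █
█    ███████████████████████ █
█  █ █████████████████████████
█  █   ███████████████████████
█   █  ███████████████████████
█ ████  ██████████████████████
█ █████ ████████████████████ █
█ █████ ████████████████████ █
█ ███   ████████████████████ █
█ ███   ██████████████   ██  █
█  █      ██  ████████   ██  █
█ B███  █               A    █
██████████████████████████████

Finding the shortest path from A to B:
Movement: 8-directional
Path length: 32 steps
Directions: left → left → left → left → left → left → left → left → left → left → left → left → left → left → left → up-left → up-left → up → up → up → up-left → up-left → up-left → down-left → left → down-left → down → down → down → down → down → down-right

Solution:

██████████████████████████████
█    ████████████████████    █
█    ███████████████████████ █
█  █ █████████████████████████
█  █↙  ███████████████████████
█ ↙←█↖ ███████████████████████
█↓████↖ ██████████████████████
█↓█████↖████████████████████ █
█↓█████↑████████████████████ █
█↓███  ↑████████████████████ █
█↓███  ↑██████████████   ██  █
█↘ █    ↖ ██  ████████   ██  █
█ B███  █↖←←←←←←←←←←←←←←A    █
██████████████████████████████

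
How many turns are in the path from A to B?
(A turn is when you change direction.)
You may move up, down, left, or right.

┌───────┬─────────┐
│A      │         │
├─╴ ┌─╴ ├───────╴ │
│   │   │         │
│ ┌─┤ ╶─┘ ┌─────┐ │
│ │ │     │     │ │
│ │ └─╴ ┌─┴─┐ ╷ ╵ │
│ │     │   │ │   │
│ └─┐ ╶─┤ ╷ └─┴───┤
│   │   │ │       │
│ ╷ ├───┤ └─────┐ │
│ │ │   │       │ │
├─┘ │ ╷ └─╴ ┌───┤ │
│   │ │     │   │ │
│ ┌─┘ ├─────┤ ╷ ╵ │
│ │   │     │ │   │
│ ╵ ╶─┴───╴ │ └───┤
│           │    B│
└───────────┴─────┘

Directions: right, down, left, down, down, down, right, down, down, left, down, down, right, up, right, up, up, right, down, right, right, up, left, up, up, right, down, right, right, right, down, down, down, left, up, left, down, down, right, right
Number of turns: 26

Solution:

┌───────┬─────────┐
│A ↓    │         │
├─╴ ┌─╴ ├───────╴ │
│↓ ↲│   │         │
│ ┌─┤ ╶─┘ ┌─────┐ │
│↓│ │     │     │ │
│ │ └─╴ ┌─┴─┐ ╷ ╵ │
│↓│     │↱ ↓│ │   │
│ └─┐ ╶─┤ ╷ └─┴───┤
│↳ ↓│   │↑│↳ → → ↓│
│ ╷ ├───┤ └─────┐ │
│ │↓│↱ ↓│↑ ↰    │↓│
├─┘ │ ╷ └─╴ ┌───┤ │
│↓ ↲│↑│↳ → ↑│↓ ↰│↓│
│ ┌─┘ ├─────┤ ╷ ╵ │
│↓│↱ ↑│     │↓│↑ ↲│
│ ╵ ╶─┴───╴ │ └───┤
│↳ ↑        │↳ → B│
└───────────┴─────┘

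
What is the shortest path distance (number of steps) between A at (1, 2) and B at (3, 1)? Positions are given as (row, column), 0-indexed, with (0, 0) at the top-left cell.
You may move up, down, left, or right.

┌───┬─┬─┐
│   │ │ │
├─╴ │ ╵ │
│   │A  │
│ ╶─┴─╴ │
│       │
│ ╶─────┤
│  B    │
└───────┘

Finding path from (1, 2) to (3, 1):
Path: (1,2) → (1,3) → (2,3) → (2,2) → (2,1) → (2,0) → (3,0) → (3,1)
Distance: 7 steps

Solution:

┌───┬─┬─┐
│   │ │ │
├─╴ │ ╵ │
│   │A ↓│
│ ╶─┴─╴ │
│↓ ← ← ↲│
│ ╶─────┤
│↳ B    │
└───────┘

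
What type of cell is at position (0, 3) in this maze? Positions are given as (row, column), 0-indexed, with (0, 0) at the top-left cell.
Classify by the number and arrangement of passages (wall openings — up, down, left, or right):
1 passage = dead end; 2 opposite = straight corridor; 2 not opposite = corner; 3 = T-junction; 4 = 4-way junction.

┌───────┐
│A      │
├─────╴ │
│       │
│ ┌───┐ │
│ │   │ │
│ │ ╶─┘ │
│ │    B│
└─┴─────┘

Checking cell at (0, 3):
Number of passages: 2
Cell type: corner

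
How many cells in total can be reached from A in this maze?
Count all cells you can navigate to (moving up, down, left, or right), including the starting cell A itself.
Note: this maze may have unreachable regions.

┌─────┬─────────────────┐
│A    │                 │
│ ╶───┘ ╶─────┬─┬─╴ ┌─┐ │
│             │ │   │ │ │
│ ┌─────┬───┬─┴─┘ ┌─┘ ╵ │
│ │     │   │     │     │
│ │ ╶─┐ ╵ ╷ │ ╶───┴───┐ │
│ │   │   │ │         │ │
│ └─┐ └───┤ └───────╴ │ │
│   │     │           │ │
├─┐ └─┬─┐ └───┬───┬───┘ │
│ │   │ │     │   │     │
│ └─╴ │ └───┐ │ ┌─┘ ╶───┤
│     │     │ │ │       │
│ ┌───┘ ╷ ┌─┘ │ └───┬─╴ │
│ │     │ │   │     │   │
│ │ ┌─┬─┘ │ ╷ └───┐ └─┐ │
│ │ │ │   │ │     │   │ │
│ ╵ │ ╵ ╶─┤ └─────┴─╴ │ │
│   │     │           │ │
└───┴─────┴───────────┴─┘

Using BFS/flood-fill to find all reachable cells from A:
Maze size: 10 × 12 = 120 total cells
1 cell(s) are walled off and cannot be reached from A.
Reachable cells: 119

Reachable region (· marks reachable cells):

┌─────┬─────────────────┐
│A · ·│· · · · · · · · ·│
│ ╶───┘ ╶─────┬─┬─╴ ┌─┐ │
│· · · · · · ·│ │· ·│·│·│
│ ┌─────┬───┬─┴─┘ ┌─┘ ╵ │
│·│· · ·│· ·│· · ·│· · ·│
│ │ ╶─┐ ╵ ╷ │ ╶───┴───┐ │
│·│· ·│· ·│·│· · · · ·│·│
│ └─┐ └───┤ └───────╴ │ │
│· ·│· · ·│· · · · · ·│·│
├─┐ └─┬─┐ └───┬───┬───┘ │
│·│· ·│·│· · ·│· ·│· · ·│
│ └─╴ │ └───┐ │ ┌─┘ ╶───┤
│· · ·│· · ·│·│·│· · · ·│
│ ┌───┘ ╷ ┌─┘ │ └───┬─╴ │
│·│· · ·│·│· ·│· · ·│· ·│
│ │ ┌─┬─┘ │ ╷ └───┐ └─┐ │
│·│·│·│· ·│·│· · ·│· ·│·│
│ ╵ │ ╵ ╶─┤ └─────┴─╴ │ │
│· ·│· · ·│· · · · · ·│·│
└───┴─────┴───────────┴─┘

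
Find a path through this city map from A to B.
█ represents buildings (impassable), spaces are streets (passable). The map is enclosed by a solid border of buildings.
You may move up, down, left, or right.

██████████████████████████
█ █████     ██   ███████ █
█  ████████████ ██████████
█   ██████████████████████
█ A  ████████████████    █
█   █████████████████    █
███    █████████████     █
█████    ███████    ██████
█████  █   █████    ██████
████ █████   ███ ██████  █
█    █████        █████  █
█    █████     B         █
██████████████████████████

Finding the shortest path from A to B:
Movement: cardinal only
Path length: 20 steps
Directions: down → right → down → right → right → down → right → right → right → down → right → right → down → down → down → right → right → right → right → right

Solution:

██████████████████████████
█ █████     ██   ███████ █
█  ████████████ ██████████
█   ██████████████████████
█ A  ████████████████    █
█ ↳↓█████████████████    █
███↳→↓ █████████████     █
█████↳→→↓███████    ██████
█████  █↳→↓█████    ██████
████ █████↓  ███ ██████  █
█    █████↓       █████  █
█    █████↳→→→→B         █
██████████████████████████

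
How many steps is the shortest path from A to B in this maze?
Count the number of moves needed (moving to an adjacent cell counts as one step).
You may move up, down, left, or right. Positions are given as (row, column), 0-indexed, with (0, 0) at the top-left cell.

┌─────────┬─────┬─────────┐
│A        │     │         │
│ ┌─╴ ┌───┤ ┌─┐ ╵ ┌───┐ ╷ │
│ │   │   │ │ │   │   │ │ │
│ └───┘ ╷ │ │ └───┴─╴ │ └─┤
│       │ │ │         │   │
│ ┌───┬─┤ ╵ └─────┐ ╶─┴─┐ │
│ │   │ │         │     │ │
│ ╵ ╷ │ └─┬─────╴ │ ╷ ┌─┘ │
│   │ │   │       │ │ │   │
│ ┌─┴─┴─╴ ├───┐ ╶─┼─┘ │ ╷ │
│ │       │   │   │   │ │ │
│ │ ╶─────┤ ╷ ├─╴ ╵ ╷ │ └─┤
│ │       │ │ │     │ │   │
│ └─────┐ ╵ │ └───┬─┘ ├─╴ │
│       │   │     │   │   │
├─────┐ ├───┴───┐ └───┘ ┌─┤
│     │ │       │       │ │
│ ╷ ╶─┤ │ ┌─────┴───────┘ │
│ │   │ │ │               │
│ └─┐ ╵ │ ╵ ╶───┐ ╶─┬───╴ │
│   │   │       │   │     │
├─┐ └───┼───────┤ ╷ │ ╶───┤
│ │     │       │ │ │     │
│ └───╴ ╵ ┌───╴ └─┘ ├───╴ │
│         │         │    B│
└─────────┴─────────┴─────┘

Using BFS to find shortest path:
Start: (0, 0), End: (12, 12)
Path found:
(0,0) → (1,0) → (2,0) → (3,0) → (4,0) → (5,0) → (6,0) → (7,0) → (7,1) → (7,2) → (7,3) → (8,3) → (9,3) → (10,3) → (10,2) → (9,2) → (9,1) → (8,1) → (8,0) → (9,0) → (10,0) → (10,1) → (11,1) → (11,2) → (11,3) → (12,3) → (12,4) → (11,4) → (11,5) → (11,6) → (11,7) → (12,7) → (12,8) → (12,9) → (11,9) → (10,9) → (10,8) → (9,8) → (9,9) → (9,10) → (9,11) → (9,12) → (10,12) → (10,11) → (10,10) → (11,10) → (11,11) → (11,12) → (12,12)
Number of steps: 48

Solution:

┌─────────┬─────┬─────────┐
│A        │     │         │
│ ┌─╴ ┌───┤ ┌─┐ ╵ ┌───┐ ╷ │
│↓│   │   │ │ │   │   │ │ │
│ └───┘ ╷ │ │ └───┴─╴ │ └─┤
│↓      │ │ │         │   │
│ ┌───┬─┤ ╵ └─────┐ ╶─┴─┐ │
│↓│   │ │         │     │ │
│ ╵ ╷ │ └─┬─────╴ │ ╷ ┌─┘ │
│↓  │ │   │       │ │ │   │
│ ┌─┴─┴─╴ ├───┐ ╶─┼─┘ │ ╷ │
│↓│       │   │   │   │ │ │
│ │ ╶─────┤ ╷ ├─╴ ╵ ╷ │ └─┤
│↓│       │ │ │     │ │   │
│ └─────┐ ╵ │ └───┬─┘ ├─╴ │
│↳ → → ↓│   │     │   │   │
├─────┐ ├───┴───┐ └───┘ ┌─┤
│↓ ↰  │↓│       │       │ │
│ ╷ ╶─┤ │ ┌─────┴───────┘ │
│↓│↑ ↰│↓│ │      ↱ → → → ↓│
│ └─┐ ╵ │ ╵ ╶───┐ ╶─┬───╴ │
│↳ ↓│↑ ↲│       │↑ ↰│↓ ← ↲│
├─┐ └───┼───────┤ ╷ │ ╶───┤
│ │↳ → ↓│↱ → → ↓│ │↑│↳ → ↓│
│ └───╴ ╵ ┌───╴ └─┘ ├───╴ │
│      ↳ ↑│    ↳ → ↑│    B│
└─────────┴─────────┴─────┘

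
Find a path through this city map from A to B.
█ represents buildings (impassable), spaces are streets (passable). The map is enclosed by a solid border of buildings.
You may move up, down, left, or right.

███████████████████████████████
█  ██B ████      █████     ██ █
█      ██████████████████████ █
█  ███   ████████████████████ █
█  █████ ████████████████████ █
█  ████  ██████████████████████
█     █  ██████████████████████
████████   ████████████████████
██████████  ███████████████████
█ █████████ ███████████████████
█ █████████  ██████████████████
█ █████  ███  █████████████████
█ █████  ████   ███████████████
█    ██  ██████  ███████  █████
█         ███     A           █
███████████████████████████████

Finding the shortest path from A to B:
Movement: cardinal only
Path length: 26 steps
Directions: left → left → up → left → up → left → left → up → left → up → left → up → up → left → up → left → left → up → up → up → up → left → left → up → up → left

Solution:

███████████████████████████████
█  ██B↰████      █████     ██ █
█     ↑██████████████████████ █
█  ███↑←↰████████████████████ █
█  █████↑████████████████████ █
█  ████ ↑██████████████████████
█     █ ↑██████████████████████
████████↑←↰████████████████████
██████████↑↰███████████████████
█ █████████↑███████████████████
█ █████████↑↰██████████████████
█ █████  ███↑↰█████████████████
█ █████  ████↑←↰███████████████
█    ██  ██████↑↰███████  █████
█         ███   ↑←A           █
███████████████████████████████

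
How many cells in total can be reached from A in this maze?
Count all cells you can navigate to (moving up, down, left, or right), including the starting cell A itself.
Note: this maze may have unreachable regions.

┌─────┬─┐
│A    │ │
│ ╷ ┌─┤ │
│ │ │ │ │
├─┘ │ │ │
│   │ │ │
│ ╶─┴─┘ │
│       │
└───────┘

Using BFS/flood-fill to find all reachable cells from A:
Maze size: 4 × 4 = 16 total cells
2 cell(s) are walled off and cannot be reached from A.
Reachable cells: 14

Reachable region (· marks reachable cells):

┌─────┬─┐
│A · ·│·│
│ ╷ ┌─┤ │
│·│·│ │·│
├─┘ │ │ │
│· ·│ │·│
│ ╶─┴─┘ │
│· · · ·│
└───────┘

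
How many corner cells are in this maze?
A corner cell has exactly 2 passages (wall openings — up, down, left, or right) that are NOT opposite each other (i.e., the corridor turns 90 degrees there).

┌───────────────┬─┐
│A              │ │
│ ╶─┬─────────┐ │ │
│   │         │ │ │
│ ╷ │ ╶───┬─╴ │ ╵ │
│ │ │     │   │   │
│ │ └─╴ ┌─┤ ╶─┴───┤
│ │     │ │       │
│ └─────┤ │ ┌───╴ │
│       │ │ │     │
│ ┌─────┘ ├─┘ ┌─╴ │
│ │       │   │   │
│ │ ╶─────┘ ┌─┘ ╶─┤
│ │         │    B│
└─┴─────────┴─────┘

Counting corner cells (2 non-opposite passages):
Total corners: 22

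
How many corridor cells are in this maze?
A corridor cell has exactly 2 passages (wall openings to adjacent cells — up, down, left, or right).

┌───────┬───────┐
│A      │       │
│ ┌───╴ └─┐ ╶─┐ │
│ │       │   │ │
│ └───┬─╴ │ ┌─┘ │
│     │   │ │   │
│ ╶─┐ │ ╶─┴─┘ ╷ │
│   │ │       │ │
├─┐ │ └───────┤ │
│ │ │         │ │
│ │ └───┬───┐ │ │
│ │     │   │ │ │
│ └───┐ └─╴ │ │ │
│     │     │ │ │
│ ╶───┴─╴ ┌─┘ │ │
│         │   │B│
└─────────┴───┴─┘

Counting cells with exactly 2 passages:
Total corridor cells: 48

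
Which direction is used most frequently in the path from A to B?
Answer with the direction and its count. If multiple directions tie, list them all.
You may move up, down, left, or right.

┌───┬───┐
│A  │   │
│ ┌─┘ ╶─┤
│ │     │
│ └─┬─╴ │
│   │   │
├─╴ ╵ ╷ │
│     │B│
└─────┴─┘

Directions: down, down, right, down, right, up, right, down
Counts: {'down': 4, 'right': 3, 'up': 1}
Most common: down (4 times)

Solution:

┌───┬───┐
│A  │   │
│ ┌─┘ ╶─┤
│↓│     │
│ └─┬─╴ │
│↳ ↓│↱ ↓│
├─╴ ╵ ╷ │
│  ↳ ↑│B│
└─────┴─┘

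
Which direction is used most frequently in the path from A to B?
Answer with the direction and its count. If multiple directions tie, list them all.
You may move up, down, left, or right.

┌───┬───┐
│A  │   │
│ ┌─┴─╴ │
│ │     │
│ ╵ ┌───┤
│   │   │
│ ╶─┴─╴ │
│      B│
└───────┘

Directions: down, down, down, right, right, right
Counts: {'down': 3, 'right': 3}
Most common: down and right (tied at 3 times each)

Solution:

┌───┬───┐
│A  │   │
│ ┌─┴─╴ │
│↓│     │
│ ╵ ┌───┤
│↓  │   │
│ ╶─┴─╴ │
│↳ → → B│
└───────┘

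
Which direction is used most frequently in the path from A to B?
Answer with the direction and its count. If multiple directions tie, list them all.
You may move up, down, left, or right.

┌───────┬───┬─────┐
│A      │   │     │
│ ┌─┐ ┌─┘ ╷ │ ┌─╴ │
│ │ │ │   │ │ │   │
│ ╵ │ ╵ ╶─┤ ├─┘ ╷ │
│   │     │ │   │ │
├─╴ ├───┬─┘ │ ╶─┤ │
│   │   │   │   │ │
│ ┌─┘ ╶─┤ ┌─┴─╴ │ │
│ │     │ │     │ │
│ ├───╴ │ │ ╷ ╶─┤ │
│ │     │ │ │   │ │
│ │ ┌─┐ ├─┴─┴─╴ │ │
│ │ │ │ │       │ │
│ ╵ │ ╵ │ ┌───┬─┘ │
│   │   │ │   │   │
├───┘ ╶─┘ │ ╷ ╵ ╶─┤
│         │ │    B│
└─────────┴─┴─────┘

Directions: down, down, right, down, left, down, down, down, down, right, up, up, right, right, down, down, left, down, right, right, up, up, right, right, right, up, left, up, right, up, left, up, right, up, right, down, down, down, down, down, down, left, down, right
Counts: {'down': 17, 'right': 13, 'left': 5, 'up': 9}
Most common: down (17 times)

Solution:

┌───────┬───┬─────┐
│A      │   │     │
│ ┌─┐ ┌─┘ ╷ │ ┌─╴ │
│↓│ │ │   │ │ │↱ ↓│
│ ╵ │ ╵ ╶─┤ ├─┘ ╷ │
│↳ ↓│     │ │↱ ↑│↓│
├─╴ ├───┬─┘ │ ╶─┤ │
│↓ ↲│   │   │↑ ↰│↓│
│ ┌─┘ ╶─┤ ┌─┴─╴ │ │
│↓│     │ │  ↱ ↑│↓│
│ ├───╴ │ │ ╷ ╶─┤ │
│↓│↱ → ↓│ │ │↑ ↰│↓│
│ │ ┌─┐ ├─┴─┴─╴ │ │
│↓│↑│ │↓│↱ → → ↑│↓│
│ ╵ │ ╵ │ ┌───┬─┘ │
│↳ ↑│↓ ↲│↑│   │↓ ↲│
├───┘ ╶─┘ │ ╷ ╵ ╶─┤
│    ↳ → ↑│ │  ↳ B│
└─────────┴─┴─────┘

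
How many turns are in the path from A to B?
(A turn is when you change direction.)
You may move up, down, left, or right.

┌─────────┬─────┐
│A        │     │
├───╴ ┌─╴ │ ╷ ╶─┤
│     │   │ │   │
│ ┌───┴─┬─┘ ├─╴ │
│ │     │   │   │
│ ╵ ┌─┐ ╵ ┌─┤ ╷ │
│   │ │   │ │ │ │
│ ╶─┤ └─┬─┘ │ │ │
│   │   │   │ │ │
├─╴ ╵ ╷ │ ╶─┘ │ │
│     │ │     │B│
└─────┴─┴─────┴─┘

Directions: right, right, down, left, left, down, down, right, up, right, right, down, right, up, right, up, up, right, down, right, down, down, down, down
Number of turns: 15

Solution:

┌─────────┬─────┐
│A → ↓    │↱ ↓  │
├───╴ ┌─╴ │ ╷ ╶─┤
│↓ ← ↲│   │↑│↳ ↓│
│ ┌───┴─┬─┘ ├─╴ │
│↓│↱ → ↓│↱ ↑│  ↓│
│ ╵ ┌─┐ ╵ ┌─┤ ╷ │
│↳ ↑│ │↳ ↑│ │ │↓│
│ ╶─┤ └─┬─┘ │ │ │
│   │   │   │ │↓│
├─╴ ╵ ╷ │ ╶─┘ │ │
│     │ │     │B│
└─────┴─┴─────┴─┘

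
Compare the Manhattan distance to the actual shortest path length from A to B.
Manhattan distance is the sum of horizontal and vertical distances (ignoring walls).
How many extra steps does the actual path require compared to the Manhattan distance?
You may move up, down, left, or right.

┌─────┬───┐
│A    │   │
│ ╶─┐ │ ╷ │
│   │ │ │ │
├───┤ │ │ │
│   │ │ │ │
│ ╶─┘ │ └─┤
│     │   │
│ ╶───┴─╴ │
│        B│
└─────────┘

Manhattan distance: |4 - 0| + |4 - 0| = 8
Actual path length: 12
Extra steps: 12 - 8 = 4

Solution:

┌─────┬───┐
│A → ↓│   │
│ ╶─┐ │ ╷ │
│   │↓│ │ │
├───┤ │ │ │
│   │↓│ │ │
│ ╶─┘ │ └─┤
│↓ ← ↲│   │
│ ╶───┴─╴ │
│↳ → → → B│
└─────────┘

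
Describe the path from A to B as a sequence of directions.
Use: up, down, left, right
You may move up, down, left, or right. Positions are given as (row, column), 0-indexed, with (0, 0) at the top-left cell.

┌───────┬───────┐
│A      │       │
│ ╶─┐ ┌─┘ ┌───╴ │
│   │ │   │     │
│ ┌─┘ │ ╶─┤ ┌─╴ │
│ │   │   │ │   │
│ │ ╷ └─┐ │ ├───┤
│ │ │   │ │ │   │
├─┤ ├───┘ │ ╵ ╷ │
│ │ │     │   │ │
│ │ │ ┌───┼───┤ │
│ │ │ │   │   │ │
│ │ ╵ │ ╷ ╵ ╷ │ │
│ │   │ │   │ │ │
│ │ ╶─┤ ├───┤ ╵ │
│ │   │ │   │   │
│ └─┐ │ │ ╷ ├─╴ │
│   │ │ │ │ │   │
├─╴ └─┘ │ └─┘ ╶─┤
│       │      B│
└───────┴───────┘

Finding the path and converting it to directions:
Path through cells: (0,0) → (0,1) → (0,2) → (1,2) → (2,2) → (2,1) → (3,1) → (4,1) → (5,1) → (6,1) → (6,2) → (5,2) → (4,2) → (4,3) → (4,4) → (3,4) → (2,4) → (2,3) → (1,3) → (1,4) → (0,4) → (0,5) → (0,6) → (0,7) → (1,7) → (1,6) → (1,5) → (2,5) → (3,5) → (4,5) → (4,6) → (3,6) → (3,7) → (4,7) → (5,7) → (6,7) → (7,7) → (8,7) → (8,6) → (9,6) → (9,7)
Directions: right, right, down, down, left, down, down, down, down, right, up, up, right, right, up, up, left, up, right, up, right, right, right, down, left, left, down, down, down, right, up, right, down, down, down, down, down, left, down, right

Solution:

┌───────┬───────┐
│A → ↓  │↱ → → ↓│
│ ╶─┐ ┌─┘ ┌───╴ │
│   │↓│↱ ↑│↓ ← ↲│
│ ┌─┘ │ ╶─┤ ┌─╴ │
│ │↓ ↲│↑ ↰│↓│   │
│ │ ╷ └─┐ │ ├───┤
│ │↓│   │↑│↓│↱ ↓│
├─┤ ├───┘ │ ╵ ╷ │
│ │↓│↱ → ↑│↳ ↑│↓│
│ │ │ ┌───┼───┤ │
│ │↓│↑│   │   │↓│
│ │ ╵ │ ╷ ╵ ╷ │ │
│ │↳ ↑│ │   │ │↓│
│ │ ╶─┤ ├───┤ ╵ │
│ │   │ │   │  ↓│
│ └─┐ │ │ ╷ ├─╴ │
│   │ │ │ │ │↓ ↲│
├─╴ └─┘ │ └─┘ ╶─┤
│       │    ↳ B│
└───────┴───────┘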